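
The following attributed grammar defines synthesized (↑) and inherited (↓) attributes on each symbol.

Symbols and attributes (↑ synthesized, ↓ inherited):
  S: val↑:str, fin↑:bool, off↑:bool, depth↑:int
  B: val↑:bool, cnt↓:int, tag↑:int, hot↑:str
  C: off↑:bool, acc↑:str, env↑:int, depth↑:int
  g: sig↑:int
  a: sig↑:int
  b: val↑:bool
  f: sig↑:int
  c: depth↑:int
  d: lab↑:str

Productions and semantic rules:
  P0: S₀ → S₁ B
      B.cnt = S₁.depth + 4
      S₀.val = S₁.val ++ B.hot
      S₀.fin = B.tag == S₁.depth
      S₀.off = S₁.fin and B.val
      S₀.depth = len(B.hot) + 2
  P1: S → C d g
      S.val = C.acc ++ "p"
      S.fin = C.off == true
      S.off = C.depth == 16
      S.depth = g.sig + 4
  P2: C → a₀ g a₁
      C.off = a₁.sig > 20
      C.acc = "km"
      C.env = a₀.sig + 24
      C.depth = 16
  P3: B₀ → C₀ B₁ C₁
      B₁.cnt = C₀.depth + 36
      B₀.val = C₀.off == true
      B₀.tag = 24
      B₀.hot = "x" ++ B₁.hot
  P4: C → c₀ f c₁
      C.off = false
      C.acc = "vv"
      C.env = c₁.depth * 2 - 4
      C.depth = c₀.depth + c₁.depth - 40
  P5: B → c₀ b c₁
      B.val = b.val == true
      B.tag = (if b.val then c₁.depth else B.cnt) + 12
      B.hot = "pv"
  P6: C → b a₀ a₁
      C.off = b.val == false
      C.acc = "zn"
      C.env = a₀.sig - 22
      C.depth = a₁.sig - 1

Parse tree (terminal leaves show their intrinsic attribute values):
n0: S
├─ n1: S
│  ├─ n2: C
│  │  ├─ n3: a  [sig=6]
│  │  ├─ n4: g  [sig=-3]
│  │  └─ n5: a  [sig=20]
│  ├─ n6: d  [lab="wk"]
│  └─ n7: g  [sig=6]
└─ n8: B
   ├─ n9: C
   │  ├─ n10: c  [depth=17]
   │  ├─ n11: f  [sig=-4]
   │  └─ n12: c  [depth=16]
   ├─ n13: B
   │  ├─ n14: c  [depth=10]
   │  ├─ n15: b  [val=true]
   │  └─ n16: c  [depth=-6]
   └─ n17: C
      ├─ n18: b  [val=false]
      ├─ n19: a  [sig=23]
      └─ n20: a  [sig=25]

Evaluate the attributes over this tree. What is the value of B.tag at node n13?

1. n3.sig = 6  [terminal]
2. n4.sig = -3  [terminal]
3. n5.sig = 20  [terminal]
4. n2.off = false  [a₁.sig > 20]
5. n2.acc = "km"  ["km"]
6. n2.env = 30  [a₀.sig + 24]
7. n2.depth = 16  [16]
8. n6.lab = "wk"  [terminal]
9. n7.sig = 6  [terminal]
10. n1.val = "kmp"  [C.acc ++ "p"]
11. n1.fin = false  [C.off == true]
12. n1.off = true  [C.depth == 16]
13. n1.depth = 10  [g.sig + 4]
14. n8.cnt = 14  [S₁.depth + 4]
15. n10.depth = 17  [terminal]
16. n11.sig = -4  [terminal]
17. n12.depth = 16  [terminal]
18. n9.off = false  [false]
19. n9.acc = "vv"  ["vv"]
20. n9.env = 28  [c₁.depth * 2 - 4]
21. n9.depth = -7  [c₀.depth + c₁.depth - 40]
22. n13.cnt = 29  [C₀.depth + 36]
23. n14.depth = 10  [terminal]
24. n15.val = true  [terminal]
25. n16.depth = -6  [terminal]
26. n13.val = true  [b.val == true]
27. n13.tag = 6  [(if b.val then c₁.depth else B.cnt) + 12]
28. n13.hot = "pv"  ["pv"]
29. n18.val = false  [terminal]
30. n19.sig = 23  [terminal]
31. n20.sig = 25  [terminal]
32. n17.off = true  [b.val == false]
33. n17.acc = "zn"  ["zn"]
34. n17.env = 1  [a₀.sig - 22]
35. n17.depth = 24  [a₁.sig - 1]
36. n8.val = false  [C₀.off == true]
37. n8.tag = 24  [24]
38. n8.hot = "xpv"  ["x" ++ B₁.hot]
39. n0.val = "kmpxpv"  [S₁.val ++ B.hot]
40. n0.fin = false  [B.tag == S₁.depth]
41. n0.off = false  [S₁.fin and B.val]
42. n0.depth = 5  [len(B.hot) + 2]

6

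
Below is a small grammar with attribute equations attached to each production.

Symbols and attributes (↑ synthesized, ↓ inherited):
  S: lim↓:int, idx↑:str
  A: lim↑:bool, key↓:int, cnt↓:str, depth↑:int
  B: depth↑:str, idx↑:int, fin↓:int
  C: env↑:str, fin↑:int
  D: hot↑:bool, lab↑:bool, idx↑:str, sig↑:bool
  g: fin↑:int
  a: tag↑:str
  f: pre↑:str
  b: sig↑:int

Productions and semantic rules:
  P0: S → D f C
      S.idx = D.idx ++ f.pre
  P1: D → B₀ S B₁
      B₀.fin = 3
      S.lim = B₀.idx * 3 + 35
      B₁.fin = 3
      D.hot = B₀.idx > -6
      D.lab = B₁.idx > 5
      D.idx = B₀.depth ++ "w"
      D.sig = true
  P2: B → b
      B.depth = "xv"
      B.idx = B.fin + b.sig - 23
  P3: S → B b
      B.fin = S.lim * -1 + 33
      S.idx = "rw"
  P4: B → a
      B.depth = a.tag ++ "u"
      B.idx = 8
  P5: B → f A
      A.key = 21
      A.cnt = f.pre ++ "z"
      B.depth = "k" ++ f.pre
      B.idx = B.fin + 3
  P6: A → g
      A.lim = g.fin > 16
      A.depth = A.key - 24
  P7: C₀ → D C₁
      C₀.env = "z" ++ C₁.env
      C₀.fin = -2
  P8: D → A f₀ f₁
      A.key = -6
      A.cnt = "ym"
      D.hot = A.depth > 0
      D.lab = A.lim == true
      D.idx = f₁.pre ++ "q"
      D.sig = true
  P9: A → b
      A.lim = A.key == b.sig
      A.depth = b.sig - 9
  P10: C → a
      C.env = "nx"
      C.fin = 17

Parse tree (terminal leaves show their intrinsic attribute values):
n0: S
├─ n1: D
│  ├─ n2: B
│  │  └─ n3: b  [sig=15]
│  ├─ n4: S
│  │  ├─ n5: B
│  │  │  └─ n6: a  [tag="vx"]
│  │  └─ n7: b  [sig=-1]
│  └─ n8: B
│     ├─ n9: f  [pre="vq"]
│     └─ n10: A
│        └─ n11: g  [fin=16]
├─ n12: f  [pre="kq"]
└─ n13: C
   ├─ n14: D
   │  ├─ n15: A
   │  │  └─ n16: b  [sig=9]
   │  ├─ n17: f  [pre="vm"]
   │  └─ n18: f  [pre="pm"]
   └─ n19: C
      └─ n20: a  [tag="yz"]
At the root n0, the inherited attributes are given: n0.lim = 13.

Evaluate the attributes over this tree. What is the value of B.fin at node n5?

1. n0.lim = 13  [given at root]
2. n2.fin = 3  [3]
3. n3.sig = 15  [terminal]
4. n2.depth = "xv"  ["xv"]
5. n2.idx = -5  [B.fin + b.sig - 23]
6. n4.lim = 20  [B₀.idx * 3 + 35]
7. n5.fin = 13  [S.lim * -1 + 33]
8. n6.tag = "vx"  [terminal]
9. n5.depth = "vxu"  [a.tag ++ "u"]
10. n5.idx = 8  [8]
11. n7.sig = -1  [terminal]
12. n4.idx = "rw"  ["rw"]
13. n8.fin = 3  [3]
14. n9.pre = "vq"  [terminal]
15. n10.key = 21  [21]
16. n10.cnt = "vqz"  [f.pre ++ "z"]
17. n11.fin = 16  [terminal]
18. n10.lim = false  [g.fin > 16]
19. n10.depth = -3  [A.key - 24]
20. n8.depth = "kvq"  ["k" ++ f.pre]
21. n8.idx = 6  [B.fin + 3]
22. n1.hot = true  [B₀.idx > -6]
23. n1.lab = true  [B₁.idx > 5]
24. n1.idx = "xvw"  [B₀.depth ++ "w"]
25. n1.sig = true  [true]
26. n12.pre = "kq"  [terminal]
27. n15.key = -6  [-6]
28. n15.cnt = "ym"  ["ym"]
29. n16.sig = 9  [terminal]
30. n15.lim = false  [A.key == b.sig]
31. n15.depth = 0  [b.sig - 9]
32. n17.pre = "vm"  [terminal]
33. n18.pre = "pm"  [terminal]
34. n14.hot = false  [A.depth > 0]
35. n14.lab = false  [A.lim == true]
36. n14.idx = "pmq"  [f₁.pre ++ "q"]
37. n14.sig = true  [true]
38. n20.tag = "yz"  [terminal]
39. n19.env = "nx"  ["nx"]
40. n19.fin = 17  [17]
41. n13.env = "znx"  ["z" ++ C₁.env]
42. n13.fin = -2  [-2]
43. n0.idx = "xvwkq"  [D.idx ++ f.pre]

13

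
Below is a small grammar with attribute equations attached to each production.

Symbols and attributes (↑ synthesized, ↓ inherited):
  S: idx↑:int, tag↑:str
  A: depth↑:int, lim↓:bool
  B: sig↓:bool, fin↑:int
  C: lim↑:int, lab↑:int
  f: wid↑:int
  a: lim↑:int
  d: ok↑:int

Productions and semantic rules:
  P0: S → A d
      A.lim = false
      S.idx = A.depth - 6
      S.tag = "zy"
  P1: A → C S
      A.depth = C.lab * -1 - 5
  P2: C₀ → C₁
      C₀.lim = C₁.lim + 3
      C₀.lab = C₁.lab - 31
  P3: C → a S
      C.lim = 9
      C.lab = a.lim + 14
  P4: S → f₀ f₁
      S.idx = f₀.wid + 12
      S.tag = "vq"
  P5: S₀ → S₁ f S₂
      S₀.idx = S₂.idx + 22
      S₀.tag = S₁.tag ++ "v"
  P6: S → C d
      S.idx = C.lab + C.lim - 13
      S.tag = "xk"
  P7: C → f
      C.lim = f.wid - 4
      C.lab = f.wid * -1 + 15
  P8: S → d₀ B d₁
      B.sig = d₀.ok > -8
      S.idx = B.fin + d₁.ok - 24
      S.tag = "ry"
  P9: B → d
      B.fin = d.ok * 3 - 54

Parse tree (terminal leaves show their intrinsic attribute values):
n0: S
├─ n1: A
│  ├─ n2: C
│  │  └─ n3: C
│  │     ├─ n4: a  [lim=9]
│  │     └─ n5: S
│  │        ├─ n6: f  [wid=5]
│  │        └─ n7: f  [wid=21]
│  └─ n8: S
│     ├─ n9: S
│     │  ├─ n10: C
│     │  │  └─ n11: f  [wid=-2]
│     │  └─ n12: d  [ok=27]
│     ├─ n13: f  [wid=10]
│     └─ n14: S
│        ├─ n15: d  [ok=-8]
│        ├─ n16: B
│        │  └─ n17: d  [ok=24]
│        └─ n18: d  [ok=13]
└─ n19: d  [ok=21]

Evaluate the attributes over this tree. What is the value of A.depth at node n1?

1. n1.lim = false  [false]
2. n4.lim = 9  [terminal]
3. n6.wid = 5  [terminal]
4. n7.wid = 21  [terminal]
5. n5.idx = 17  [f₀.wid + 12]
6. n5.tag = "vq"  ["vq"]
7. n3.lim = 9  [9]
8. n3.lab = 23  [a.lim + 14]
9. n2.lim = 12  [C₁.lim + 3]
10. n2.lab = -8  [C₁.lab - 31]
11. n11.wid = -2  [terminal]
12. n10.lim = -6  [f.wid - 4]
13. n10.lab = 17  [f.wid * -1 + 15]
14. n12.ok = 27  [terminal]
15. n9.idx = -2  [C.lab + C.lim - 13]
16. n9.tag = "xk"  ["xk"]
17. n13.wid = 10  [terminal]
18. n15.ok = -8  [terminal]
19. n16.sig = false  [d₀.ok > -8]
20. n17.ok = 24  [terminal]
21. n16.fin = 18  [d.ok * 3 - 54]
22. n18.ok = 13  [terminal]
23. n14.idx = 7  [B.fin + d₁.ok - 24]
24. n14.tag = "ry"  ["ry"]
25. n8.idx = 29  [S₂.idx + 22]
26. n8.tag = "xkv"  [S₁.tag ++ "v"]
27. n1.depth = 3  [C.lab * -1 - 5]
28. n19.ok = 21  [terminal]
29. n0.idx = -3  [A.depth - 6]
30. n0.tag = "zy"  ["zy"]

3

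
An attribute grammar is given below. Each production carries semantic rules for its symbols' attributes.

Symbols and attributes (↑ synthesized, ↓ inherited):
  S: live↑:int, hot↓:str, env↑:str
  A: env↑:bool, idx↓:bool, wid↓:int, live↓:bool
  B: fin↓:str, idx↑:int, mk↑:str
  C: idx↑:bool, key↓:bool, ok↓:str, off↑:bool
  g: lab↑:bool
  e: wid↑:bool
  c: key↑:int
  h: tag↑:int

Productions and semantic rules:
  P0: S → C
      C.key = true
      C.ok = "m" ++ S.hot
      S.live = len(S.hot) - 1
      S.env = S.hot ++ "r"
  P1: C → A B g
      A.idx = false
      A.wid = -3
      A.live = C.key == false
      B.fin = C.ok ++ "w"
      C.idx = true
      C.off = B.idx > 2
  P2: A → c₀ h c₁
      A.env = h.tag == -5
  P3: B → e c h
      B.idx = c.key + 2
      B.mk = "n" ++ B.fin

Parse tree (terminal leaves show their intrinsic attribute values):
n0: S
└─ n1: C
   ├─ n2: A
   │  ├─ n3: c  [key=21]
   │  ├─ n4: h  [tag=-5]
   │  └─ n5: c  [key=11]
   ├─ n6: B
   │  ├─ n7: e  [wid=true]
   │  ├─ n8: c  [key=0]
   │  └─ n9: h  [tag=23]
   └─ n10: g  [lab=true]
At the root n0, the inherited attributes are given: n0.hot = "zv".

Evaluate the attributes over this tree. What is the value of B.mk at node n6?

1. n0.hot = "zv"  [given at root]
2. n1.key = true  [true]
3. n1.ok = "mzv"  ["m" ++ S.hot]
4. n2.idx = false  [false]
5. n2.wid = -3  [-3]
6. n2.live = false  [C.key == false]
7. n3.key = 21  [terminal]
8. n4.tag = -5  [terminal]
9. n5.key = 11  [terminal]
10. n2.env = true  [h.tag == -5]
11. n6.fin = "mzvw"  [C.ok ++ "w"]
12. n7.wid = true  [terminal]
13. n8.key = 0  [terminal]
14. n9.tag = 23  [terminal]
15. n6.idx = 2  [c.key + 2]
16. n6.mk = "nmzvw"  ["n" ++ B.fin]
17. n10.lab = true  [terminal]
18. n1.idx = true  [true]
19. n1.off = false  [B.idx > 2]
20. n0.live = 1  [len(S.hot) - 1]
21. n0.env = "zvr"  [S.hot ++ "r"]

"nmzvw"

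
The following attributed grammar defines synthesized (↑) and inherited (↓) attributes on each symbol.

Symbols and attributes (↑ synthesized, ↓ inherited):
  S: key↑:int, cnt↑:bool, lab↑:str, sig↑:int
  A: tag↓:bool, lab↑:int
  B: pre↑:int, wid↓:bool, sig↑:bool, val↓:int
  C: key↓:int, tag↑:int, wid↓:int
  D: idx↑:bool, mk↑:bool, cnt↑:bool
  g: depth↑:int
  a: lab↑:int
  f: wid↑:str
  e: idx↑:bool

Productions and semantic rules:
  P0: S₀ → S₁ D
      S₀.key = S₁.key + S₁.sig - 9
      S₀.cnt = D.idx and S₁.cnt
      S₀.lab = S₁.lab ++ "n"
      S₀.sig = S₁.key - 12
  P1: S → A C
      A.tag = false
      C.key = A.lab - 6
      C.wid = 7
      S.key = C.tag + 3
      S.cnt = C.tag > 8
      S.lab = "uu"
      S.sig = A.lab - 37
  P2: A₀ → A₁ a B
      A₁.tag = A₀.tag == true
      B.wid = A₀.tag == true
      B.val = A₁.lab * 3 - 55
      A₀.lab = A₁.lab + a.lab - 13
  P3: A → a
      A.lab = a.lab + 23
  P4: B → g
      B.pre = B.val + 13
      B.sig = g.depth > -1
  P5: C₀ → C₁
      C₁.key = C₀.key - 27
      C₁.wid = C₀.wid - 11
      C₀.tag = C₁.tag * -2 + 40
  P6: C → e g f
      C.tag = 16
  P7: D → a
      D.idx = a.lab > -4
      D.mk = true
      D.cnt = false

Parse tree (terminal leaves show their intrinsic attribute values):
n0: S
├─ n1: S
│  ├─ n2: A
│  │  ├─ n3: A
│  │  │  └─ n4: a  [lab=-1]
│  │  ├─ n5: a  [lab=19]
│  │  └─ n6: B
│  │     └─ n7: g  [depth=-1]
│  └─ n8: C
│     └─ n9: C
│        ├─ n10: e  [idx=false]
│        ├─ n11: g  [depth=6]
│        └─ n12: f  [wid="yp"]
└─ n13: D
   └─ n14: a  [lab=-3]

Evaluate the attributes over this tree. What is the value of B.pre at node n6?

24

1. n2.tag = false  [false]
2. n3.tag = false  [A₀.tag == true]
3. n4.lab = -1  [terminal]
4. n3.lab = 22  [a.lab + 23]
5. n5.lab = 19  [terminal]
6. n6.wid = false  [A₀.tag == true]
7. n6.val = 11  [A₁.lab * 3 - 55]
8. n7.depth = -1  [terminal]
9. n6.pre = 24  [B.val + 13]
10. n6.sig = false  [g.depth > -1]
11. n2.lab = 28  [A₁.lab + a.lab - 13]
12. n8.key = 22  [A.lab - 6]
13. n8.wid = 7  [7]
14. n9.key = -5  [C₀.key - 27]
15. n9.wid = -4  [C₀.wid - 11]
16. n10.idx = false  [terminal]
17. n11.depth = 6  [terminal]
18. n12.wid = "yp"  [terminal]
19. n9.tag = 16  [16]
20. n8.tag = 8  [C₁.tag * -2 + 40]
21. n1.key = 11  [C.tag + 3]
22. n1.cnt = false  [C.tag > 8]
23. n1.lab = "uu"  ["uu"]
24. n1.sig = -9  [A.lab - 37]
25. n14.lab = -3  [terminal]
26. n13.idx = true  [a.lab > -4]
27. n13.mk = true  [true]
28. n13.cnt = false  [false]
29. n0.key = -7  [S₁.key + S₁.sig - 9]
30. n0.cnt = false  [D.idx and S₁.cnt]
31. n0.lab = "uun"  [S₁.lab ++ "n"]
32. n0.sig = -1  [S₁.key - 12]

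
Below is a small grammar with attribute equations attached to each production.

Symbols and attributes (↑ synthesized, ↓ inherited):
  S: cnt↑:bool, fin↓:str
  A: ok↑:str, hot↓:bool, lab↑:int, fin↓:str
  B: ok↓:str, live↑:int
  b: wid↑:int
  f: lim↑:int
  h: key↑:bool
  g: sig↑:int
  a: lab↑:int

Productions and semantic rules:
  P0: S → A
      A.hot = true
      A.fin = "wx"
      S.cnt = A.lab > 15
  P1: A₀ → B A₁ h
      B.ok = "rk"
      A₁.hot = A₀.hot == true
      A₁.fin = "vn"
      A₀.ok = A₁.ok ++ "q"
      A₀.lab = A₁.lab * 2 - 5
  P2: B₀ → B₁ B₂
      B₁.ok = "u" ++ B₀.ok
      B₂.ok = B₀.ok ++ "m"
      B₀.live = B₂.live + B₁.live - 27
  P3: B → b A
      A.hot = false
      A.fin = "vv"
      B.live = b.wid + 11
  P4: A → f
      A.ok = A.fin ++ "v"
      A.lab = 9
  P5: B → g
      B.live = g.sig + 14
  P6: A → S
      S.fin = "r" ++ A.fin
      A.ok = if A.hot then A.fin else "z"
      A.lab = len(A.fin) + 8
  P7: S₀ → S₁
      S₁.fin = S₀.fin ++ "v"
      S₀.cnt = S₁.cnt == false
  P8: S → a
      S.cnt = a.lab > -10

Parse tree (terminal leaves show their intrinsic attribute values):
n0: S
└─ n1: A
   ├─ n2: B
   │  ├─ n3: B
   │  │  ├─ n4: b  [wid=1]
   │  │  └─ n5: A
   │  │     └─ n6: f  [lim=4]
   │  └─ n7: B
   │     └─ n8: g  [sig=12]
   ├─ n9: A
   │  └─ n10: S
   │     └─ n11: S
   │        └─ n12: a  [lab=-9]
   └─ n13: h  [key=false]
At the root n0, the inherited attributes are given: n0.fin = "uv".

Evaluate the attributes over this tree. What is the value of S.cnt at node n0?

1. n0.fin = "uv"  [given at root]
2. n1.hot = true  [true]
3. n1.fin = "wx"  ["wx"]
4. n2.ok = "rk"  ["rk"]
5. n3.ok = "urk"  ["u" ++ B₀.ok]
6. n4.wid = 1  [terminal]
7. n5.hot = false  [false]
8. n5.fin = "vv"  ["vv"]
9. n6.lim = 4  [terminal]
10. n5.ok = "vvv"  [A.fin ++ "v"]
11. n5.lab = 9  [9]
12. n3.live = 12  [b.wid + 11]
13. n7.ok = "rkm"  [B₀.ok ++ "m"]
14. n8.sig = 12  [terminal]
15. n7.live = 26  [g.sig + 14]
16. n2.live = 11  [B₂.live + B₁.live - 27]
17. n9.hot = true  [A₀.hot == true]
18. n9.fin = "vn"  ["vn"]
19. n10.fin = "rvn"  ["r" ++ A.fin]
20. n11.fin = "rvnv"  [S₀.fin ++ "v"]
21. n12.lab = -9  [terminal]
22. n11.cnt = true  [a.lab > -10]
23. n10.cnt = false  [S₁.cnt == false]
24. n9.ok = "vn"  [if A.hot then A.fin else "z"]
25. n9.lab = 10  [len(A.fin) + 8]
26. n13.key = false  [terminal]
27. n1.ok = "vnq"  [A₁.ok ++ "q"]
28. n1.lab = 15  [A₁.lab * 2 - 5]
29. n0.cnt = false  [A.lab > 15]

false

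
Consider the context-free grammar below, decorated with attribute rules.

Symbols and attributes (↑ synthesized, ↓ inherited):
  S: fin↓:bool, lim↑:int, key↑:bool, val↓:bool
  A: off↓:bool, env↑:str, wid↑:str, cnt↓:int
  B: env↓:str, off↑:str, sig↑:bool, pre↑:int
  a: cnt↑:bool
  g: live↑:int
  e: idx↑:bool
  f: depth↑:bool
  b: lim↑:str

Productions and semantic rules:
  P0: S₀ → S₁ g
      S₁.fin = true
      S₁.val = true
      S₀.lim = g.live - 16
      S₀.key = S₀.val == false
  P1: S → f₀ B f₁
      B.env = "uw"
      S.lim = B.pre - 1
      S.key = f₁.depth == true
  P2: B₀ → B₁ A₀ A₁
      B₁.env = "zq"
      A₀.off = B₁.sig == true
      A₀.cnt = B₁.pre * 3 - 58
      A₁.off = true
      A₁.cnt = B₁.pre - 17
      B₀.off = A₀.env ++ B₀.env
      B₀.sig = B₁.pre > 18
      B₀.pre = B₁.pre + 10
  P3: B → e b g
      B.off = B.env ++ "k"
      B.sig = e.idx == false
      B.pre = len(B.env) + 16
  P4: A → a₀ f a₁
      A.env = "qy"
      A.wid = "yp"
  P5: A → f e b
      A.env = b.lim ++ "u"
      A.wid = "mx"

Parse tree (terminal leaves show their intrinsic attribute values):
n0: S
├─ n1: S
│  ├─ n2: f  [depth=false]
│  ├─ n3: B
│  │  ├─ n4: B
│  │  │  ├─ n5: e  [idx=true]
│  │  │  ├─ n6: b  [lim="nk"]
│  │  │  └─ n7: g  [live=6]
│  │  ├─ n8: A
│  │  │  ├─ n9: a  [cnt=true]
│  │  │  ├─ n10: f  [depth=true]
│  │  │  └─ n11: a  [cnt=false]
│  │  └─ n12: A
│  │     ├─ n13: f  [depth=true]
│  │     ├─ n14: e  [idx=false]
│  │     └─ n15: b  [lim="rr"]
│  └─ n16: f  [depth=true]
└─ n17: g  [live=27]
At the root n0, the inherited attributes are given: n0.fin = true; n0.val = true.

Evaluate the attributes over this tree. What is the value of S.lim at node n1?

27

1. n0.fin = true  [given at root]
2. n0.val = true  [given at root]
3. n1.fin = true  [true]
4. n1.val = true  [true]
5. n2.depth = false  [terminal]
6. n3.env = "uw"  ["uw"]
7. n4.env = "zq"  ["zq"]
8. n5.idx = true  [terminal]
9. n6.lim = "nk"  [terminal]
10. n7.live = 6  [terminal]
11. n4.off = "zqk"  [B.env ++ "k"]
12. n4.sig = false  [e.idx == false]
13. n4.pre = 18  [len(B.env) + 16]
14. n8.off = false  [B₁.sig == true]
15. n8.cnt = -4  [B₁.pre * 3 - 58]
16. n9.cnt = true  [terminal]
17. n10.depth = true  [terminal]
18. n11.cnt = false  [terminal]
19. n8.env = "qy"  ["qy"]
20. n8.wid = "yp"  ["yp"]
21. n12.off = true  [true]
22. n12.cnt = 1  [B₁.pre - 17]
23. n13.depth = true  [terminal]
24. n14.idx = false  [terminal]
25. n15.lim = "rr"  [terminal]
26. n12.env = "rru"  [b.lim ++ "u"]
27. n12.wid = "mx"  ["mx"]
28. n3.off = "qyuw"  [A₀.env ++ B₀.env]
29. n3.sig = false  [B₁.pre > 18]
30. n3.pre = 28  [B₁.pre + 10]
31. n16.depth = true  [terminal]
32. n1.lim = 27  [B.pre - 1]
33. n1.key = true  [f₁.depth == true]
34. n17.live = 27  [terminal]
35. n0.lim = 11  [g.live - 16]
36. n0.key = false  [S₀.val == false]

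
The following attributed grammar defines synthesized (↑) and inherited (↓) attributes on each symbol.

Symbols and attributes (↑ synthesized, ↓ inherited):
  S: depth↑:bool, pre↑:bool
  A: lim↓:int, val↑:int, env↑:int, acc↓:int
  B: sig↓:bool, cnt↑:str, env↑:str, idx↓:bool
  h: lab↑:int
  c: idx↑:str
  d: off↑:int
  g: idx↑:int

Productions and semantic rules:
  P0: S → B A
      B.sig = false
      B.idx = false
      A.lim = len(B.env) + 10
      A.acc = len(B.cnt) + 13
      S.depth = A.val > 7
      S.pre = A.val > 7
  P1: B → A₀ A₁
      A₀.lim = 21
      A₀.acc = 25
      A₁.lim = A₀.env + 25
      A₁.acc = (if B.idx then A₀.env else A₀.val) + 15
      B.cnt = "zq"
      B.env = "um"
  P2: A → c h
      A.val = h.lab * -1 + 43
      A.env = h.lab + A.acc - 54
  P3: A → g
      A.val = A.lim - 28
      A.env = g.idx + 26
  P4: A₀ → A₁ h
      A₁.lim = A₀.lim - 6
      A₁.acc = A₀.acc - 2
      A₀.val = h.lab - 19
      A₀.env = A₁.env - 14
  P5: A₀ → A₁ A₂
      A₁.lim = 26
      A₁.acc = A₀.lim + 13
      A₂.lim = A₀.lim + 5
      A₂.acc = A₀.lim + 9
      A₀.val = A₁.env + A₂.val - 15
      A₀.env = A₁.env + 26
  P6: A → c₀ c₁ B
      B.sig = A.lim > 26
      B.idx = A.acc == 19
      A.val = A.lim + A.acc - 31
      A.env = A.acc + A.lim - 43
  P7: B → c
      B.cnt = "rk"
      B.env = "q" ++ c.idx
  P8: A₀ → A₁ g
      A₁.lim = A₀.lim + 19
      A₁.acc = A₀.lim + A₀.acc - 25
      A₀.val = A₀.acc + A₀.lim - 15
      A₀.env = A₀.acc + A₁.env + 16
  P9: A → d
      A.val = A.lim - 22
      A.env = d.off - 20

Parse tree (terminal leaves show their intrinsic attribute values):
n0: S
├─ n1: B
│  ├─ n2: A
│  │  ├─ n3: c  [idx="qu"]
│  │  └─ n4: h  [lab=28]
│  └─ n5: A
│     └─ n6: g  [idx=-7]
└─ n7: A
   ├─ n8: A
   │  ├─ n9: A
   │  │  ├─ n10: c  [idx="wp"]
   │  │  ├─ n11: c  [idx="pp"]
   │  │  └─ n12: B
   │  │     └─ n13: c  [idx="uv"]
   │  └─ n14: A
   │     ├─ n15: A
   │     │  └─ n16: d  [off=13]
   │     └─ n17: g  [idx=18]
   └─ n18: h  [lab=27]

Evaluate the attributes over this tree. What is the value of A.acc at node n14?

1. n1.sig = false  [false]
2. n1.idx = false  [false]
3. n2.lim = 21  [21]
4. n2.acc = 25  [25]
5. n3.idx = "qu"  [terminal]
6. n4.lab = 28  [terminal]
7. n2.val = 15  [h.lab * -1 + 43]
8. n2.env = -1  [h.lab + A.acc - 54]
9. n5.lim = 24  [A₀.env + 25]
10. n5.acc = 30  [(if B.idx then A₀.env else A₀.val) + 15]
11. n6.idx = -7  [terminal]
12. n5.val = -4  [A.lim - 28]
13. n5.env = 19  [g.idx + 26]
14. n1.cnt = "zq"  ["zq"]
15. n1.env = "um"  ["um"]
16. n7.lim = 12  [len(B.env) + 10]
17. n7.acc = 15  [len(B.cnt) + 13]
18. n8.lim = 6  [A₀.lim - 6]
19. n8.acc = 13  [A₀.acc - 2]
20. n9.lim = 26  [26]
21. n9.acc = 19  [A₀.lim + 13]
22. n10.idx = "wp"  [terminal]
23. n11.idx = "pp"  [terminal]
24. n12.sig = false  [A.lim > 26]
25. n12.idx = true  [A.acc == 19]
26. n13.idx = "uv"  [terminal]
27. n12.cnt = "rk"  ["rk"]
28. n12.env = "quv"  ["q" ++ c.idx]
29. n9.val = 14  [A.lim + A.acc - 31]
30. n9.env = 2  [A.acc + A.lim - 43]
31. n14.lim = 11  [A₀.lim + 5]
32. n14.acc = 15  [A₀.lim + 9]
33. n15.lim = 30  [A₀.lim + 19]
34. n15.acc = 1  [A₀.lim + A₀.acc - 25]
35. n16.off = 13  [terminal]
36. n15.val = 8  [A.lim - 22]
37. n15.env = -7  [d.off - 20]
38. n17.idx = 18  [terminal]
39. n14.val = 11  [A₀.acc + A₀.lim - 15]
40. n14.env = 24  [A₀.acc + A₁.env + 16]
41. n8.val = -2  [A₁.env + A₂.val - 15]
42. n8.env = 28  [A₁.env + 26]
43. n18.lab = 27  [terminal]
44. n7.val = 8  [h.lab - 19]
45. n7.env = 14  [A₁.env - 14]
46. n0.depth = true  [A.val > 7]
47. n0.pre = true  [A.val > 7]

15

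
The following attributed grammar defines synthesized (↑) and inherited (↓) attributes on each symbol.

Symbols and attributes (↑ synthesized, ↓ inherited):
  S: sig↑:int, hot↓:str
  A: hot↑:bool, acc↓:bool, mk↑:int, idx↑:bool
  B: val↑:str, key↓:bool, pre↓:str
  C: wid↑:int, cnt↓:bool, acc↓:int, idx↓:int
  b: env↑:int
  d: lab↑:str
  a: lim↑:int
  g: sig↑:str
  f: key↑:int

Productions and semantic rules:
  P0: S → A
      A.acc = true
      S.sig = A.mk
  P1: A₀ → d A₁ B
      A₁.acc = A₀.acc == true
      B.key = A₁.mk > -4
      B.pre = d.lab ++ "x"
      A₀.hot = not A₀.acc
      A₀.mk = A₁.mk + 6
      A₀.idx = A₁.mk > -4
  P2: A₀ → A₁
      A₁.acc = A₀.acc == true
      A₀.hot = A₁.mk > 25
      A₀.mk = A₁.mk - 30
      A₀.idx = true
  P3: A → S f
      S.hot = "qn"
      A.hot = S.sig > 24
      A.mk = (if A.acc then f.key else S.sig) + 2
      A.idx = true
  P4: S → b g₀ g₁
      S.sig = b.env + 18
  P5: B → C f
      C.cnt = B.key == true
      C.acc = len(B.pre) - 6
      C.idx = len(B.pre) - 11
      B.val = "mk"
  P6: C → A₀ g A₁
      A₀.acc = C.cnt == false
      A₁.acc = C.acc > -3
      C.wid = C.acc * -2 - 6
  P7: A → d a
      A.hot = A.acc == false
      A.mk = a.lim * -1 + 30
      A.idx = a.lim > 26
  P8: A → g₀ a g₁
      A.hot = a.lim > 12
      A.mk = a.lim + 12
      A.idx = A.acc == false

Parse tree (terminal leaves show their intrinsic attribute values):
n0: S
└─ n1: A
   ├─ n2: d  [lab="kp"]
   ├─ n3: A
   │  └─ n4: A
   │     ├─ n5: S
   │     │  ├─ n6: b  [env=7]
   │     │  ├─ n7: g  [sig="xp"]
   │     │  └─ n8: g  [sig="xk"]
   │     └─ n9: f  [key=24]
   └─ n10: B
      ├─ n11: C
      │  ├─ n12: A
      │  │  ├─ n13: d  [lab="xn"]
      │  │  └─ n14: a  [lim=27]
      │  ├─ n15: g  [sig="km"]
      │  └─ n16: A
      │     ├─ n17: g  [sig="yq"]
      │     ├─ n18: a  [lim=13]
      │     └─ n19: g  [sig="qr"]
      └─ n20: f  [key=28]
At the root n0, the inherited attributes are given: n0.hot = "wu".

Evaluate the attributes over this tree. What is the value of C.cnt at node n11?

1. n0.hot = "wu"  [given at root]
2. n1.acc = true  [true]
3. n2.lab = "kp"  [terminal]
4. n3.acc = true  [A₀.acc == true]
5. n4.acc = true  [A₀.acc == true]
6. n5.hot = "qn"  ["qn"]
7. n6.env = 7  [terminal]
8. n7.sig = "xp"  [terminal]
9. n8.sig = "xk"  [terminal]
10. n5.sig = 25  [b.env + 18]
11. n9.key = 24  [terminal]
12. n4.hot = true  [S.sig > 24]
13. n4.mk = 26  [(if A.acc then f.key else S.sig) + 2]
14. n4.idx = true  [true]
15. n3.hot = true  [A₁.mk > 25]
16. n3.mk = -4  [A₁.mk - 30]
17. n3.idx = true  [true]
18. n10.key = false  [A₁.mk > -4]
19. n10.pre = "kpx"  [d.lab ++ "x"]
20. n11.cnt = false  [B.key == true]
21. n11.acc = -3  [len(B.pre) - 6]
22. n11.idx = -8  [len(B.pre) - 11]
23. n12.acc = true  [C.cnt == false]
24. n13.lab = "xn"  [terminal]
25. n14.lim = 27  [terminal]
26. n12.hot = false  [A.acc == false]
27. n12.mk = 3  [a.lim * -1 + 30]
28. n12.idx = true  [a.lim > 26]
29. n15.sig = "km"  [terminal]
30. n16.acc = false  [C.acc > -3]
31. n17.sig = "yq"  [terminal]
32. n18.lim = 13  [terminal]
33. n19.sig = "qr"  [terminal]
34. n16.hot = true  [a.lim > 12]
35. n16.mk = 25  [a.lim + 12]
36. n16.idx = true  [A.acc == false]
37. n11.wid = 0  [C.acc * -2 - 6]
38. n20.key = 28  [terminal]
39. n10.val = "mk"  ["mk"]
40. n1.hot = false  [not A₀.acc]
41. n1.mk = 2  [A₁.mk + 6]
42. n1.idx = false  [A₁.mk > -4]
43. n0.sig = 2  [A.mk]

false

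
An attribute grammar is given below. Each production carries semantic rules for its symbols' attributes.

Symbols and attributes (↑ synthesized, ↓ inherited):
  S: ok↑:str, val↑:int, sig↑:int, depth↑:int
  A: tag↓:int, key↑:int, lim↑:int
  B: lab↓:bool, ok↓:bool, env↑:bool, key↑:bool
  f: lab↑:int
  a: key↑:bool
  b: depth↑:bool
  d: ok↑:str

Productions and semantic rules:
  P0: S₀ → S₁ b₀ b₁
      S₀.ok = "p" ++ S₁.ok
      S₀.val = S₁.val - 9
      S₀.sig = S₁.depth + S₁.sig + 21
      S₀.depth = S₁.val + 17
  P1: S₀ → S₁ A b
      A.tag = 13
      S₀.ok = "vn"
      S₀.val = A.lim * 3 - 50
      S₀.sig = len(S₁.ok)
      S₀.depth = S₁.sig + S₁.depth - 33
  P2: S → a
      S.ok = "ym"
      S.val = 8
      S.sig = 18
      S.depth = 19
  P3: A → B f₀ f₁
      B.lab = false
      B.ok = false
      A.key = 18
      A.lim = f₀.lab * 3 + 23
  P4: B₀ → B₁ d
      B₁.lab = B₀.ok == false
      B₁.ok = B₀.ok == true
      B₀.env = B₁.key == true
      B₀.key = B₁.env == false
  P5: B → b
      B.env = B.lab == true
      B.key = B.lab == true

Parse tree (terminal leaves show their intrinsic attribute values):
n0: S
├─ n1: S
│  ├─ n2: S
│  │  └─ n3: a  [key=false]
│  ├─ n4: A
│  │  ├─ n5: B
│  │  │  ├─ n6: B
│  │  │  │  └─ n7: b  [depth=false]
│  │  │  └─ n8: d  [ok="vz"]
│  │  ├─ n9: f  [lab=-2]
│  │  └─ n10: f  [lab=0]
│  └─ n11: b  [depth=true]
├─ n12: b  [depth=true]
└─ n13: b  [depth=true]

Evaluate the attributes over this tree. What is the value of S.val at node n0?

1. n3.key = false  [terminal]
2. n2.ok = "ym"  ["ym"]
3. n2.val = 8  [8]
4. n2.sig = 18  [18]
5. n2.depth = 19  [19]
6. n4.tag = 13  [13]
7. n5.lab = false  [false]
8. n5.ok = false  [false]
9. n6.lab = true  [B₀.ok == false]
10. n6.ok = false  [B₀.ok == true]
11. n7.depth = false  [terminal]
12. n6.env = true  [B.lab == true]
13. n6.key = true  [B.lab == true]
14. n8.ok = "vz"  [terminal]
15. n5.env = true  [B₁.key == true]
16. n5.key = false  [B₁.env == false]
17. n9.lab = -2  [terminal]
18. n10.lab = 0  [terminal]
19. n4.key = 18  [18]
20. n4.lim = 17  [f₀.lab * 3 + 23]
21. n11.depth = true  [terminal]
22. n1.ok = "vn"  ["vn"]
23. n1.val = 1  [A.lim * 3 - 50]
24. n1.sig = 2  [len(S₁.ok)]
25. n1.depth = 4  [S₁.sig + S₁.depth - 33]
26. n12.depth = true  [terminal]
27. n13.depth = true  [terminal]
28. n0.ok = "pvn"  ["p" ++ S₁.ok]
29. n0.val = -8  [S₁.val - 9]
30. n0.sig = 27  [S₁.depth + S₁.sig + 21]
31. n0.depth = 18  [S₁.val + 17]

-8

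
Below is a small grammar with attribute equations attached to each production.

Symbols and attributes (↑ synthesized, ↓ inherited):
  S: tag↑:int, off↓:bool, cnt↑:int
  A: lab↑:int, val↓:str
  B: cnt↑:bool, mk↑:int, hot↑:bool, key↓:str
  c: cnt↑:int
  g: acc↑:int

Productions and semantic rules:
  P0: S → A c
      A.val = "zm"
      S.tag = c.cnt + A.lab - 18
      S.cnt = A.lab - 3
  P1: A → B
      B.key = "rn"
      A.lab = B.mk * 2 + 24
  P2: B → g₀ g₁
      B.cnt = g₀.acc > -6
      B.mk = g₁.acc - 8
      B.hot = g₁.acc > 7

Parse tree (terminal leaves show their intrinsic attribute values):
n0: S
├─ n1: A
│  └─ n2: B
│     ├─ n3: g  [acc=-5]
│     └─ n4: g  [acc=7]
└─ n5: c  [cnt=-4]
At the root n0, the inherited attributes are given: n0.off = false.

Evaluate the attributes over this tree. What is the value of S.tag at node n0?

1. n0.off = false  [given at root]
2. n1.val = "zm"  ["zm"]
3. n2.key = "rn"  ["rn"]
4. n3.acc = -5  [terminal]
5. n4.acc = 7  [terminal]
6. n2.cnt = true  [g₀.acc > -6]
7. n2.mk = -1  [g₁.acc - 8]
8. n2.hot = false  [g₁.acc > 7]
9. n1.lab = 22  [B.mk * 2 + 24]
10. n5.cnt = -4  [terminal]
11. n0.tag = 0  [c.cnt + A.lab - 18]
12. n0.cnt = 19  [A.lab - 3]

0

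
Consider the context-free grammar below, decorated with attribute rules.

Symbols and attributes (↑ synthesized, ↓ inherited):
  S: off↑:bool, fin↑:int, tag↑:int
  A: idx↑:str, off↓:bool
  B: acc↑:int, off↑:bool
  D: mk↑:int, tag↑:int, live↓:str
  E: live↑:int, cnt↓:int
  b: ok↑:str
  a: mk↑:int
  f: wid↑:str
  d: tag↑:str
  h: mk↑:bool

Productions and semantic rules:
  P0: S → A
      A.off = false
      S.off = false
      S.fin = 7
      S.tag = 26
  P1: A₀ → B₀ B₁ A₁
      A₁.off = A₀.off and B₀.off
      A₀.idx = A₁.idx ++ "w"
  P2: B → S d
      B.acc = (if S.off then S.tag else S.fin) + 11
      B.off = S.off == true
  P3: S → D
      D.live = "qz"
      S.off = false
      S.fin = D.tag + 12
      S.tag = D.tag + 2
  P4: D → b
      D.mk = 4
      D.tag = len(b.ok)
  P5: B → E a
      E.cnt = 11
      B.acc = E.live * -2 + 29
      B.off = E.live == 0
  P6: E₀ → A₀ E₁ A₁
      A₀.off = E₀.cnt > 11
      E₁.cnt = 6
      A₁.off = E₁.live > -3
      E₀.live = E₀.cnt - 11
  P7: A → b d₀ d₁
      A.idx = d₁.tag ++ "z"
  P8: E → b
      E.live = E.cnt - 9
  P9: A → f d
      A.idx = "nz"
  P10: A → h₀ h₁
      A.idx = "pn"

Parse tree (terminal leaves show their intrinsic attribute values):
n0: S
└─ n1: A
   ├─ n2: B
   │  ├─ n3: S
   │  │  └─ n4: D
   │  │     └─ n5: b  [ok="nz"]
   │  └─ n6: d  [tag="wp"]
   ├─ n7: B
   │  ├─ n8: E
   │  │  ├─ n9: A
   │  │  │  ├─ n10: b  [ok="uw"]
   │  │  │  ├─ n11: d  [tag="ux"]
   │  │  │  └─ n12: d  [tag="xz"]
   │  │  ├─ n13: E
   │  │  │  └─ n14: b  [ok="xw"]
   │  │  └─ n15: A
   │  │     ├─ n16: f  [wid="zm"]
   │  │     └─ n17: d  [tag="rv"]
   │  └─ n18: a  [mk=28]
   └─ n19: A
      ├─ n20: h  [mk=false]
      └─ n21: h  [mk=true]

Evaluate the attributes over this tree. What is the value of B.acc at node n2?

1. n1.off = false  [false]
2. n4.live = "qz"  ["qz"]
3. n5.ok = "nz"  [terminal]
4. n4.mk = 4  [4]
5. n4.tag = 2  [len(b.ok)]
6. n3.off = false  [false]
7. n3.fin = 14  [D.tag + 12]
8. n3.tag = 4  [D.tag + 2]
9. n6.tag = "wp"  [terminal]
10. n2.acc = 25  [(if S.off then S.tag else S.fin) + 11]
11. n2.off = false  [S.off == true]
12. n8.cnt = 11  [11]
13. n9.off = false  [E₀.cnt > 11]
14. n10.ok = "uw"  [terminal]
15. n11.tag = "ux"  [terminal]
16. n12.tag = "xz"  [terminal]
17. n9.idx = "xzz"  [d₁.tag ++ "z"]
18. n13.cnt = 6  [6]
19. n14.ok = "xw"  [terminal]
20. n13.live = -3  [E.cnt - 9]
21. n15.off = false  [E₁.live > -3]
22. n16.wid = "zm"  [terminal]
23. n17.tag = "rv"  [terminal]
24. n15.idx = "nz"  ["nz"]
25. n8.live = 0  [E₀.cnt - 11]
26. n18.mk = 28  [terminal]
27. n7.acc = 29  [E.live * -2 + 29]
28. n7.off = true  [E.live == 0]
29. n19.off = false  [A₀.off and B₀.off]
30. n20.mk = false  [terminal]
31. n21.mk = true  [terminal]
32. n19.idx = "pn"  ["pn"]
33. n1.idx = "pnw"  [A₁.idx ++ "w"]
34. n0.off = false  [false]
35. n0.fin = 7  [7]
36. n0.tag = 26  [26]

25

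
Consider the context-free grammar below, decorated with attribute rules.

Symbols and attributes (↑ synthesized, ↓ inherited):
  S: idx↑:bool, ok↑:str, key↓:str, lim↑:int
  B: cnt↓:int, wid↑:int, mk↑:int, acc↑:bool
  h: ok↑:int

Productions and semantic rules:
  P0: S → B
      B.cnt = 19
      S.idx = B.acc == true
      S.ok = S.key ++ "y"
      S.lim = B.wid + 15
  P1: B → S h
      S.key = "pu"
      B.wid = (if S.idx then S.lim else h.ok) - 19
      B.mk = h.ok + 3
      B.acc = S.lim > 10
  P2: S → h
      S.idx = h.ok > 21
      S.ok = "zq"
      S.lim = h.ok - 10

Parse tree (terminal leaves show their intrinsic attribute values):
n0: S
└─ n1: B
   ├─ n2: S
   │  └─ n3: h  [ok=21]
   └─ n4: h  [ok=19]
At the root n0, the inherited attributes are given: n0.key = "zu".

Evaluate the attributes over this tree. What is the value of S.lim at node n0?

1. n0.key = "zu"  [given at root]
2. n1.cnt = 19  [19]
3. n2.key = "pu"  ["pu"]
4. n3.ok = 21  [terminal]
5. n2.idx = false  [h.ok > 21]
6. n2.ok = "zq"  ["zq"]
7. n2.lim = 11  [h.ok - 10]
8. n4.ok = 19  [terminal]
9. n1.wid = 0  [(if S.idx then S.lim else h.ok) - 19]
10. n1.mk = 22  [h.ok + 3]
11. n1.acc = true  [S.lim > 10]
12. n0.idx = true  [B.acc == true]
13. n0.ok = "zuy"  [S.key ++ "y"]
14. n0.lim = 15  [B.wid + 15]

15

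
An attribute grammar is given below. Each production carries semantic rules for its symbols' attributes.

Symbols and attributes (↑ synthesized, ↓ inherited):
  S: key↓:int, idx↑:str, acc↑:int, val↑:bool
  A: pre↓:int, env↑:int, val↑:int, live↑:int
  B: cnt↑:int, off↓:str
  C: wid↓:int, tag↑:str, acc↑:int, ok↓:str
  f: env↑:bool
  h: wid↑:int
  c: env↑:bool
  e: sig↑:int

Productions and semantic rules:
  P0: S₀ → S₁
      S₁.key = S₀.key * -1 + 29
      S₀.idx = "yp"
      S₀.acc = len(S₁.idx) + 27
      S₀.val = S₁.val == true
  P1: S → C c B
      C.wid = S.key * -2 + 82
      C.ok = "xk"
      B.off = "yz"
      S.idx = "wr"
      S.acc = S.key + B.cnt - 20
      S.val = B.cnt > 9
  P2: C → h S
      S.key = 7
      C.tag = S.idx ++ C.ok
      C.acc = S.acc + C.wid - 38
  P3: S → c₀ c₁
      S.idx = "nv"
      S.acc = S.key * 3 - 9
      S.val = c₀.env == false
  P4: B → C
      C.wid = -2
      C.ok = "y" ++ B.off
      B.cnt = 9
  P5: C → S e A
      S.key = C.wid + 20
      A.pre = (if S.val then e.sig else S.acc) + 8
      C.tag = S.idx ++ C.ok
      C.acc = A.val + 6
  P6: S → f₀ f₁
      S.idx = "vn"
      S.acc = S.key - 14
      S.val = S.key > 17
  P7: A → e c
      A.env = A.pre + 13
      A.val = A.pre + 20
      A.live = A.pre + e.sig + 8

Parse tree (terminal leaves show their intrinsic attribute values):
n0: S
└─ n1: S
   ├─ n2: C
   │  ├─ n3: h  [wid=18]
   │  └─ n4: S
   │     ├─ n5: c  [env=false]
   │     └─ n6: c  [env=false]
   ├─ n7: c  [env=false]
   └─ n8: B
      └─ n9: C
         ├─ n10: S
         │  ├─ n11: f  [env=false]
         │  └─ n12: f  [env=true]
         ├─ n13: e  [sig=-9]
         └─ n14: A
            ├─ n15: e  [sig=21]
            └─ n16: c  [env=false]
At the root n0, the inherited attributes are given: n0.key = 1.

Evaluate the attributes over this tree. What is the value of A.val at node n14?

19

1. n0.key = 1  [given at root]
2. n1.key = 28  [S₀.key * -1 + 29]
3. n2.wid = 26  [S.key * -2 + 82]
4. n2.ok = "xk"  ["xk"]
5. n3.wid = 18  [terminal]
6. n4.key = 7  [7]
7. n5.env = false  [terminal]
8. n6.env = false  [terminal]
9. n4.idx = "nv"  ["nv"]
10. n4.acc = 12  [S.key * 3 - 9]
11. n4.val = true  [c₀.env == false]
12. n2.tag = "nvxk"  [S.idx ++ C.ok]
13. n2.acc = 0  [S.acc + C.wid - 38]
14. n7.env = false  [terminal]
15. n8.off = "yz"  ["yz"]
16. n9.wid = -2  [-2]
17. n9.ok = "yyz"  ["y" ++ B.off]
18. n10.key = 18  [C.wid + 20]
19. n11.env = false  [terminal]
20. n12.env = true  [terminal]
21. n10.idx = "vn"  ["vn"]
22. n10.acc = 4  [S.key - 14]
23. n10.val = true  [S.key > 17]
24. n13.sig = -9  [terminal]
25. n14.pre = -1  [(if S.val then e.sig else S.acc) + 8]
26. n15.sig = 21  [terminal]
27. n16.env = false  [terminal]
28. n14.env = 12  [A.pre + 13]
29. n14.val = 19  [A.pre + 20]
30. n14.live = 28  [A.pre + e.sig + 8]
31. n9.tag = "vnyyz"  [S.idx ++ C.ok]
32. n9.acc = 25  [A.val + 6]
33. n8.cnt = 9  [9]
34. n1.idx = "wr"  ["wr"]
35. n1.acc = 17  [S.key + B.cnt - 20]
36. n1.val = false  [B.cnt > 9]
37. n0.idx = "yp"  ["yp"]
38. n0.acc = 29  [len(S₁.idx) + 27]
39. n0.val = false  [S₁.val == true]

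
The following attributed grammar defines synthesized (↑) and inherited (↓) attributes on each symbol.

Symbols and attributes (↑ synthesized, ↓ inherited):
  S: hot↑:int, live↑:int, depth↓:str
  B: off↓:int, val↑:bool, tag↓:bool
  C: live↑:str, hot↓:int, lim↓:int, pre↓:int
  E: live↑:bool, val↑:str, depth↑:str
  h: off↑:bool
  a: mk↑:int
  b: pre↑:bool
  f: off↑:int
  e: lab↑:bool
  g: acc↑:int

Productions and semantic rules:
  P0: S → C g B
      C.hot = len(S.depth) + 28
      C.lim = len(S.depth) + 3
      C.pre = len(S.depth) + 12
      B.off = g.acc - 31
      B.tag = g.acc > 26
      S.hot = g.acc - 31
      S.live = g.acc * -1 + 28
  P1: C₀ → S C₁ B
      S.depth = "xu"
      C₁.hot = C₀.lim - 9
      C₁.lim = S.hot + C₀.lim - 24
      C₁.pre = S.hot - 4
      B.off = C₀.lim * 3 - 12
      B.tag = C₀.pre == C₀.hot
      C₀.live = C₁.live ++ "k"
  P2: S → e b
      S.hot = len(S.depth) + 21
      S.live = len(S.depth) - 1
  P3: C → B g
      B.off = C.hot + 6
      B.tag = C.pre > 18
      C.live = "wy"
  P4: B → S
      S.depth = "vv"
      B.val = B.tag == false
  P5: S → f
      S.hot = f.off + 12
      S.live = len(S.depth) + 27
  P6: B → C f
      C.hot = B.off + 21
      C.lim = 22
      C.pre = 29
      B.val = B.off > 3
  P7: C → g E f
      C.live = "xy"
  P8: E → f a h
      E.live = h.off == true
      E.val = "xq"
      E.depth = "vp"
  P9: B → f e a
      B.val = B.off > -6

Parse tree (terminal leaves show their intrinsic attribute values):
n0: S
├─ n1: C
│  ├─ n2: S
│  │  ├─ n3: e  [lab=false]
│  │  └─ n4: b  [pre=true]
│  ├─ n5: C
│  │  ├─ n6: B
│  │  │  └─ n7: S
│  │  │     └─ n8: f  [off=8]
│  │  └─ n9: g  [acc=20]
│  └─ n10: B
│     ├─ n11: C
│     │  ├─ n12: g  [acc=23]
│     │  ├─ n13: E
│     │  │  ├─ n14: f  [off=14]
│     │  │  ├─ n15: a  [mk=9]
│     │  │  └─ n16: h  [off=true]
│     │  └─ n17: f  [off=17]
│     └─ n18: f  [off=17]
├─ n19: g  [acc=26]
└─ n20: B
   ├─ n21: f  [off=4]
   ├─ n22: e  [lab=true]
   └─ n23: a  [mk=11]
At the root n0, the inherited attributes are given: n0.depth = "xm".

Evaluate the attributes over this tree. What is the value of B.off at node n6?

1. n0.depth = "xm"  [given at root]
2. n1.hot = 30  [len(S.depth) + 28]
3. n1.lim = 5  [len(S.depth) + 3]
4. n1.pre = 14  [len(S.depth) + 12]
5. n2.depth = "xu"  ["xu"]
6. n3.lab = false  [terminal]
7. n4.pre = true  [terminal]
8. n2.hot = 23  [len(S.depth) + 21]
9. n2.live = 1  [len(S.depth) - 1]
10. n5.hot = -4  [C₀.lim - 9]
11. n5.lim = 4  [S.hot + C₀.lim - 24]
12. n5.pre = 19  [S.hot - 4]
13. n6.off = 2  [C.hot + 6]
14. n6.tag = true  [C.pre > 18]
15. n7.depth = "vv"  ["vv"]
16. n8.off = 8  [terminal]
17. n7.hot = 20  [f.off + 12]
18. n7.live = 29  [len(S.depth) + 27]
19. n6.val = false  [B.tag == false]
20. n9.acc = 20  [terminal]
21. n5.live = "wy"  ["wy"]
22. n10.off = 3  [C₀.lim * 3 - 12]
23. n10.tag = false  [C₀.pre == C₀.hot]
24. n11.hot = 24  [B.off + 21]
25. n11.lim = 22  [22]
26. n11.pre = 29  [29]
27. n12.acc = 23  [terminal]
28. n14.off = 14  [terminal]
29. n15.mk = 9  [terminal]
30. n16.off = true  [terminal]
31. n13.live = true  [h.off == true]
32. n13.val = "xq"  ["xq"]
33. n13.depth = "vp"  ["vp"]
34. n17.off = 17  [terminal]
35. n11.live = "xy"  ["xy"]
36. n18.off = 17  [terminal]
37. n10.val = false  [B.off > 3]
38. n1.live = "wyk"  [C₁.live ++ "k"]
39. n19.acc = 26  [terminal]
40. n20.off = -5  [g.acc - 31]
41. n20.tag = false  [g.acc > 26]
42. n21.off = 4  [terminal]
43. n22.lab = true  [terminal]
44. n23.mk = 11  [terminal]
45. n20.val = true  [B.off > -6]
46. n0.hot = -5  [g.acc - 31]
47. n0.live = 2  [g.acc * -1 + 28]

2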